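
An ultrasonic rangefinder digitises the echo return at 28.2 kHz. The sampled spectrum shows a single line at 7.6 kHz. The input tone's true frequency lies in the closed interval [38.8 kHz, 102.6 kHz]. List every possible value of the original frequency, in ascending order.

Frequencies that alias to 7.6 kHz are k·fs ± 7.6 kHz for integer k ≥ 0.
k=0: 7.6 kHz.
k=1: 20.6 kHz, 35.8 kHz.
k=2: 48.8 kHz, 64 kHz.
k=3: 77 kHz, 92.2 kHz.
k=4: 105.2 kHz, 120.4 kHz.
Within [38.8 kHz, 102.6 kHz]: 48.8 kHz, 64 kHz, 77 kHz, 92.2 kHz.

48.8 kHz, 64 kHz, 77 kHz, 92.2 kHz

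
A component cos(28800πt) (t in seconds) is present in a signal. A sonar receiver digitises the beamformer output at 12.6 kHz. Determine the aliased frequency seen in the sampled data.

1.8 kHz

ω = 28800π rad/s → f = ω/(2π) = 14400 Hz = 14.4 kHz.
14.4 kHz mod fs = 1.8 kHz.
1.8 kHz ≤ fs/2 = 6.3 kHz, appears at 1.8 kHz.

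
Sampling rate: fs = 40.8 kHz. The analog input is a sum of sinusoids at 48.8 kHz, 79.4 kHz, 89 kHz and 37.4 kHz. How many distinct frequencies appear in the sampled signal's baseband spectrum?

4

fs/2 = 20.4 kHz.
48.8 kHz mod fs = 8 kHz.
8 kHz ≤ fs/2 = 20.4 kHz, appears at 8 kHz.
79.4 kHz mod fs = 38.6 kHz.
38.6 kHz > fs/2 = 20.4 kHz, folds to fs − 38.6 kHz = 2.2 kHz.
89 kHz mod fs = 7.4 kHz.
7.4 kHz ≤ fs/2 = 20.4 kHz, appears at 7.4 kHz.
37.4 kHz > fs/2 = 20.4 kHz, folds to fs − 37.4 kHz = 3.4 kHz.
Distinct values: {2.2 kHz, 3.4 kHz, 7.4 kHz, 8 kHz} → 4.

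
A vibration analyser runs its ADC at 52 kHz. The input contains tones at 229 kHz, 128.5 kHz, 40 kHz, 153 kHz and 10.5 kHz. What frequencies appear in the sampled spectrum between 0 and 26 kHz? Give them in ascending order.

fs/2 = 26 kHz.
229 kHz mod fs = 21 kHz.
21 kHz ≤ fs/2 = 26 kHz, appears at 21 kHz.
128.5 kHz mod fs = 24.5 kHz.
24.5 kHz ≤ fs/2 = 26 kHz, appears at 24.5 kHz.
40 kHz > fs/2 = 26 kHz, folds to fs − 40 kHz = 12 kHz.
153 kHz mod fs = 49 kHz.
49 kHz > fs/2 = 26 kHz, folds to fs − 49 kHz = 3 kHz.
10.5 kHz ≤ fs/2 = 26 kHz, passes unchanged.
Distinct values: {3 kHz, 10.5 kHz, 12 kHz, 21 kHz, 24.5 kHz}.

3 kHz, 10.5 kHz, 12 kHz, 21 kHz, 24.5 kHz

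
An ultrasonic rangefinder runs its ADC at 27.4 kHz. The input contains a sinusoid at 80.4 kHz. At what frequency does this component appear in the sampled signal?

80.4 kHz mod fs = 25.6 kHz.
25.6 kHz > fs/2 = 13.7 kHz, folds to fs − 25.6 kHz = 1.8 kHz.

1.8 kHz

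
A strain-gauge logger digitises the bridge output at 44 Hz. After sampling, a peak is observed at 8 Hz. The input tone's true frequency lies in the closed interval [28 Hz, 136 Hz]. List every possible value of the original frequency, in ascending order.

Frequencies that alias to 8 Hz are k·fs ± 8 Hz for integer k ≥ 0.
k=0: 8 Hz.
k=1: 36 Hz, 52 Hz.
k=2: 80 Hz, 96 Hz.
k=3: 124 Hz, 140 Hz.
k=4: 168 Hz, 184 Hz.
Within [28 Hz, 136 Hz]: 36 Hz, 52 Hz, 80 Hz, 96 Hz, 124 Hz.

36 Hz, 52 Hz, 80 Hz, 96 Hz, 124 Hz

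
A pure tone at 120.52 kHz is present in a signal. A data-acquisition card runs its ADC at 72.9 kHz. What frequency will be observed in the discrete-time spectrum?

25.28 kHz

120.52 kHz mod fs = 47.62 kHz.
47.62 kHz > fs/2 = 36.45 kHz, folds to fs − 47.62 kHz = 25.28 kHz.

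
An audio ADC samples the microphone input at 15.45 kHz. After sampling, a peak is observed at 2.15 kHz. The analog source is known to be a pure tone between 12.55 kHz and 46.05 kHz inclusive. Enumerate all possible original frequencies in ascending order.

13.3 kHz, 17.6 kHz, 28.75 kHz, 33.05 kHz, 44.2 kHz

Frequencies that alias to 2.15 kHz are k·fs ± 2.15 kHz for integer k ≥ 0.
k=0: 2.15 kHz.
k=1: 13.3 kHz, 17.6 kHz.
k=2: 28.75 kHz, 33.05 kHz.
k=3: 44.2 kHz, 48.5 kHz.
k=4: 59.65 kHz, 63.95 kHz.
Within [12.55 kHz, 46.05 kHz]: 13.3 kHz, 17.6 kHz, 28.75 kHz, 33.05 kHz, 44.2 kHz.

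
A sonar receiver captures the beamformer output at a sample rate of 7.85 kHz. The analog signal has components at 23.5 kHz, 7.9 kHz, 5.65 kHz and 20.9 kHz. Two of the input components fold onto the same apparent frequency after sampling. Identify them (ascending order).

7.9 kHz, 23.5 kHz

fs/2 = 3.925 kHz.
23.5 kHz mod fs = 7.8 kHz.
7.8 kHz > fs/2 = 3.925 kHz, folds to fs − 7.8 kHz = 0.05 kHz.
7.9 kHz mod fs = 0.05 kHz.
0.05 kHz ≤ fs/2 = 3.925 kHz, appears at 0.05 kHz.
5.65 kHz > fs/2 = 3.925 kHz, folds to fs − 5.65 kHz = 2.2 kHz.
20.9 kHz mod fs = 5.2 kHz.
5.2 kHz > fs/2 = 3.925 kHz, folds to fs − 5.2 kHz = 2.65 kHz.
7.9 kHz and 23.5 kHz both map to 0.05 kHz.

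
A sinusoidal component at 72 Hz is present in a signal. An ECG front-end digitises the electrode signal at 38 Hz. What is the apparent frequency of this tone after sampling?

4 Hz

72 Hz mod fs = 34 Hz.
34 Hz > fs/2 = 19 Hz, folds to fs − 34 Hz = 4 Hz.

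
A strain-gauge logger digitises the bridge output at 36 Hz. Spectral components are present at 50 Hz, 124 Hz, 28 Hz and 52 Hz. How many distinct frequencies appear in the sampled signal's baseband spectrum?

fs/2 = 18 Hz.
50 Hz mod fs = 14 Hz.
14 Hz ≤ fs/2 = 18 Hz, appears at 14 Hz.
124 Hz mod fs = 16 Hz.
16 Hz ≤ fs/2 = 18 Hz, appears at 16 Hz.
28 Hz > fs/2 = 18 Hz, folds to fs − 28 Hz = 8 Hz.
52 Hz mod fs = 16 Hz.
16 Hz ≤ fs/2 = 18 Hz, appears at 16 Hz.
Distinct values: {8 Hz, 14 Hz, 16 Hz} → 3.

3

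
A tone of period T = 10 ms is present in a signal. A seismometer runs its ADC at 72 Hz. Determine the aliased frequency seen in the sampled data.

28 Hz

T = 10 ms → f = 1/T = 100 Hz.
100 Hz mod fs = 28 Hz.
28 Hz ≤ fs/2 = 36 Hz, appears at 28 Hz.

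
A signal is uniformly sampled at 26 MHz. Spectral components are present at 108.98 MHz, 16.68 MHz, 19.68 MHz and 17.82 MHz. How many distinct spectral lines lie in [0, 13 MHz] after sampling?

fs/2 = 13 MHz.
108.98 MHz mod fs = 4.98 MHz.
4.98 MHz ≤ fs/2 = 13 MHz, appears at 4.98 MHz.
16.68 MHz > fs/2 = 13 MHz, folds to fs − 16.68 MHz = 9.32 MHz.
19.68 MHz > fs/2 = 13 MHz, folds to fs − 19.68 MHz = 6.32 MHz.
17.82 MHz > fs/2 = 13 MHz, folds to fs − 17.82 MHz = 8.18 MHz.
Distinct values: {4.98 MHz, 6.32 MHz, 8.18 MHz, 9.32 MHz} → 4.

4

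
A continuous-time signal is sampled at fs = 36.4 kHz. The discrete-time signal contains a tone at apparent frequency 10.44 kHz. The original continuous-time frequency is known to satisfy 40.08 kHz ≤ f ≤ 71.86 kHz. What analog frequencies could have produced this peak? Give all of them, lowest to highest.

46.84 kHz, 62.36 kHz

Frequencies that alias to 10.44 kHz are k·fs ± 10.44 kHz for integer k ≥ 0.
k=0: 10.44 kHz.
k=1: 25.96 kHz, 46.84 kHz.
k=2: 62.36 kHz, 83.24 kHz.
k=3: 98.76 kHz, 119.64 kHz.
Within [40.08 kHz, 71.86 kHz]: 46.84 kHz, 62.36 kHz.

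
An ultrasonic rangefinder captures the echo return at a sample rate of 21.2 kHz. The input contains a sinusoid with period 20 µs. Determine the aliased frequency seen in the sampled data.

T = 20 µs → f = 1/T = 50 kHz.
50 kHz mod fs = 7.6 kHz.
7.6 kHz ≤ fs/2 = 10.6 kHz, appears at 7.6 kHz.

7.6 kHz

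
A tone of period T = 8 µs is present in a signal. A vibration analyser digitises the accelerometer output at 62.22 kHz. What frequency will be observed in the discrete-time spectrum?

T = 8 µs → f = 1/T = 125 kHz.
125 kHz mod fs = 0.56 kHz.
0.56 kHz ≤ fs/2 = 31.11 kHz, appears at 0.56 kHz.

0.56 kHz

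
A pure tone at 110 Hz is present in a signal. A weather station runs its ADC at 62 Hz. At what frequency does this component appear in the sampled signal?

14 Hz

110 Hz mod fs = 48 Hz.
48 Hz > fs/2 = 31 Hz, folds to fs − 48 Hz = 14 Hz.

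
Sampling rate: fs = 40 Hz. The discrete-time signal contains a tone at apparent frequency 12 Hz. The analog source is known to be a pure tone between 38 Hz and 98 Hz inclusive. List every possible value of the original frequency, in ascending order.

Frequencies that alias to 12 Hz are k·fs ± 12 Hz for integer k ≥ 0.
k=0: 12 Hz.
k=1: 28 Hz, 52 Hz.
k=2: 68 Hz, 92 Hz.
k=3: 108 Hz, 132 Hz.
Within [38 Hz, 98 Hz]: 52 Hz, 68 Hz, 92 Hz.

52 Hz, 68 Hz, 92 Hz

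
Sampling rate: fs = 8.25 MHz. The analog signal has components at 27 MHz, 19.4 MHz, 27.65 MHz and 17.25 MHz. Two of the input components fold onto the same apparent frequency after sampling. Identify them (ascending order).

19.4 MHz, 27.65 MHz

fs/2 = 4.125 MHz.
27 MHz mod fs = 2.25 MHz.
2.25 MHz ≤ fs/2 = 4.125 MHz, appears at 2.25 MHz.
19.4 MHz mod fs = 2.9 MHz.
2.9 MHz ≤ fs/2 = 4.125 MHz, appears at 2.9 MHz.
27.65 MHz mod fs = 2.9 MHz.
2.9 MHz ≤ fs/2 = 4.125 MHz, appears at 2.9 MHz.
17.25 MHz mod fs = 0.75 MHz.
0.75 MHz ≤ fs/2 = 4.125 MHz, appears at 0.75 MHz.
19.4 MHz and 27.65 MHz both map to 2.9 MHz.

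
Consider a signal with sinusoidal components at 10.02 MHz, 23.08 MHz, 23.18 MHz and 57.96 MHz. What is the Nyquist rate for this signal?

115.92 MHz

Highest-frequency component: 57.96 MHz.
Nyquist rate = 2 × 57.96 MHz = 115.92 MHz.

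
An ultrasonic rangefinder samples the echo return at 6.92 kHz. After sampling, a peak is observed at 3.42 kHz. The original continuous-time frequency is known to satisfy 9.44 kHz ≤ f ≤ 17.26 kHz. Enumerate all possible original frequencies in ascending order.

10.34 kHz, 10.42 kHz, 17.26 kHz

Frequencies that alias to 3.42 kHz are k·fs ± 3.42 kHz for integer k ≥ 0.
k=0: 3.42 kHz.
k=1: 3.5 kHz, 10.34 kHz.
k=2: 10.42 kHz, 17.26 kHz.
k=3: 17.34 kHz, 24.18 kHz.
Within [9.44 kHz, 17.26 kHz]: 10.34 kHz, 10.42 kHz, 17.26 kHz.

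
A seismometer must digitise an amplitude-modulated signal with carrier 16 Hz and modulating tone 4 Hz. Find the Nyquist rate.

40 Hz

AM sidebands sit at fc ± fm = 12 Hz and 20 Hz.
Highest-frequency component: 20 Hz.
Nyquist rate = 2 × 20 Hz = 40 Hz.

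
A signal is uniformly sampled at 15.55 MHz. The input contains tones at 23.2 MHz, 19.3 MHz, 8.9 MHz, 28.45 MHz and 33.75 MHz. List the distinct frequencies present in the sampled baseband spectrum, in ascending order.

fs/2 = 7.775 MHz.
23.2 MHz mod fs = 7.65 MHz.
7.65 MHz ≤ fs/2 = 7.775 MHz, appears at 7.65 MHz.
19.3 MHz mod fs = 3.75 MHz.
3.75 MHz ≤ fs/2 = 7.775 MHz, appears at 3.75 MHz.
8.9 MHz > fs/2 = 7.775 MHz, folds to fs − 8.9 MHz = 6.65 MHz.
28.45 MHz mod fs = 12.9 MHz.
12.9 MHz > fs/2 = 7.775 MHz, folds to fs − 12.9 MHz = 2.65 MHz.
33.75 MHz mod fs = 2.65 MHz.
2.65 MHz ≤ fs/2 = 7.775 MHz, appears at 2.65 MHz.
Distinct values: {2.65 MHz, 3.75 MHz, 6.65 MHz, 7.65 MHz}.

2.65 MHz, 3.75 MHz, 6.65 MHz, 7.65 MHz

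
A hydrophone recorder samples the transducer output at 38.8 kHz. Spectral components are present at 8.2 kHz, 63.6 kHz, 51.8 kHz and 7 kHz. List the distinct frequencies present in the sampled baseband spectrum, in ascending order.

fs/2 = 19.4 kHz.
8.2 kHz ≤ fs/2 = 19.4 kHz, passes unchanged.
63.6 kHz mod fs = 24.8 kHz.
24.8 kHz > fs/2 = 19.4 kHz, folds to fs − 24.8 kHz = 14 kHz.
51.8 kHz mod fs = 13 kHz.
13 kHz ≤ fs/2 = 19.4 kHz, appears at 13 kHz.
7 kHz ≤ fs/2 = 19.4 kHz, passes unchanged.
Distinct values: {7 kHz, 8.2 kHz, 13 kHz, 14 kHz}.

7 kHz, 8.2 kHz, 13 kHz, 14 kHz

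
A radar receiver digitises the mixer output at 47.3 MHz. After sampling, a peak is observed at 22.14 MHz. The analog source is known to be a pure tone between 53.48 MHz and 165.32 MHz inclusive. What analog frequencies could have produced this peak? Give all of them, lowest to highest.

Frequencies that alias to 22.14 MHz are k·fs ± 22.14 MHz for integer k ≥ 0.
k=0: 22.14 MHz.
k=1: 25.16 MHz, 69.44 MHz.
k=2: 72.46 MHz, 116.74 MHz.
k=3: 119.76 MHz, 164.04 MHz.
k=4: 167.06 MHz, 211.34 MHz.
Within [53.48 MHz, 165.32 MHz]: 69.44 MHz, 72.46 MHz, 116.74 MHz, 119.76 MHz, 164.04 MHz.

69.44 MHz, 72.46 MHz, 116.74 MHz, 119.76 MHz, 164.04 MHz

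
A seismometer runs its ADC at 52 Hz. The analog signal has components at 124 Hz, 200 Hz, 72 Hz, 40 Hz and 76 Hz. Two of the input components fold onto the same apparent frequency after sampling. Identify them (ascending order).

fs/2 = 26 Hz.
124 Hz mod fs = 20 Hz.
20 Hz ≤ fs/2 = 26 Hz, appears at 20 Hz.
200 Hz mod fs = 44 Hz.
44 Hz > fs/2 = 26 Hz, folds to fs − 44 Hz = 8 Hz.
72 Hz mod fs = 20 Hz.
20 Hz ≤ fs/2 = 26 Hz, appears at 20 Hz.
40 Hz > fs/2 = 26 Hz, folds to fs − 40 Hz = 12 Hz.
76 Hz mod fs = 24 Hz.
24 Hz ≤ fs/2 = 26 Hz, appears at 24 Hz.
72 Hz and 124 Hz both map to 20 Hz.

72 Hz, 124 Hz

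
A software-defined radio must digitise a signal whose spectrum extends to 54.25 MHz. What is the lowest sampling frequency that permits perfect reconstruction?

Nyquist rate = 2 × 54.25 MHz = 108.5 MHz.

108.5 MHz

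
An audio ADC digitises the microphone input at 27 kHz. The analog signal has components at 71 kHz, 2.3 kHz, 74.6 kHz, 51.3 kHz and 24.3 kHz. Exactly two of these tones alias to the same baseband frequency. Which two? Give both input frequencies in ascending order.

fs/2 = 13.5 kHz.
71 kHz mod fs = 17 kHz.
17 kHz > fs/2 = 13.5 kHz, folds to fs − 17 kHz = 10 kHz.
2.3 kHz ≤ fs/2 = 13.5 kHz, passes unchanged.
74.6 kHz mod fs = 20.6 kHz.
20.6 kHz > fs/2 = 13.5 kHz, folds to fs − 20.6 kHz = 6.4 kHz.
51.3 kHz mod fs = 24.3 kHz.
24.3 kHz > fs/2 = 13.5 kHz, folds to fs − 24.3 kHz = 2.7 kHz.
24.3 kHz > fs/2 = 13.5 kHz, folds to fs − 24.3 kHz = 2.7 kHz.
24.3 kHz and 51.3 kHz both map to 2.7 kHz.

24.3 kHz, 51.3 kHz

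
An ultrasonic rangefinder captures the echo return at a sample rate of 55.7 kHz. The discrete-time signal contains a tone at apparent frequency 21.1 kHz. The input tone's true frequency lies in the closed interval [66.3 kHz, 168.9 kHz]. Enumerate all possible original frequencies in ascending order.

76.8 kHz, 90.3 kHz, 132.5 kHz, 146 kHz

Frequencies that alias to 21.1 kHz are k·fs ± 21.1 kHz for integer k ≥ 0.
k=0: 21.1 kHz.
k=1: 34.6 kHz, 76.8 kHz.
k=2: 90.3 kHz, 132.5 kHz.
k=3: 146 kHz, 188.2 kHz.
k=4: 201.7 kHz, 243.9 kHz.
Within [66.3 kHz, 168.9 kHz]: 76.8 kHz, 90.3 kHz, 132.5 kHz, 146 kHz.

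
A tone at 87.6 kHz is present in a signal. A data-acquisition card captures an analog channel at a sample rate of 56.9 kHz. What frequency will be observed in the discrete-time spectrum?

87.6 kHz mod fs = 30.7 kHz.
30.7 kHz > fs/2 = 28.45 kHz, folds to fs − 30.7 kHz = 26.2 kHz.

26.2 kHz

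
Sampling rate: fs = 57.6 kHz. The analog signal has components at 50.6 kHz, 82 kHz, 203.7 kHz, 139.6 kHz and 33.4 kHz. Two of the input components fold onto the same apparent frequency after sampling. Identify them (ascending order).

fs/2 = 28.8 kHz.
50.6 kHz > fs/2 = 28.8 kHz, folds to fs − 50.6 kHz = 7 kHz.
82 kHz mod fs = 24.4 kHz.
24.4 kHz ≤ fs/2 = 28.8 kHz, appears at 24.4 kHz.
203.7 kHz mod fs = 30.9 kHz.
30.9 kHz > fs/2 = 28.8 kHz, folds to fs − 30.9 kHz = 26.7 kHz.
139.6 kHz mod fs = 24.4 kHz.
24.4 kHz ≤ fs/2 = 28.8 kHz, appears at 24.4 kHz.
33.4 kHz > fs/2 = 28.8 kHz, folds to fs − 33.4 kHz = 24.2 kHz.
82 kHz and 139.6 kHz both map to 24.4 kHz.

82 kHz, 139.6 kHz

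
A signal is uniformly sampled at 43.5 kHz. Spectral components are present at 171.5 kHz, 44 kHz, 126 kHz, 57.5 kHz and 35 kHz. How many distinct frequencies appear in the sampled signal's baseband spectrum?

5

fs/2 = 21.75 kHz.
171.5 kHz mod fs = 41 kHz.
41 kHz > fs/2 = 21.75 kHz, folds to fs − 41 kHz = 2.5 kHz.
44 kHz mod fs = 0.5 kHz.
0.5 kHz ≤ fs/2 = 21.75 kHz, appears at 0.5 kHz.
126 kHz mod fs = 39 kHz.
39 kHz > fs/2 = 21.75 kHz, folds to fs − 39 kHz = 4.5 kHz.
57.5 kHz mod fs = 14 kHz.
14 kHz ≤ fs/2 = 21.75 kHz, appears at 14 kHz.
35 kHz > fs/2 = 21.75 kHz, folds to fs − 35 kHz = 8.5 kHz.
Distinct values: {0.5 kHz, 2.5 kHz, 4.5 kHz, 8.5 kHz, 14 kHz} → 5.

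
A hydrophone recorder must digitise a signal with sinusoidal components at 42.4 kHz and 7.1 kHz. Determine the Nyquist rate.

84.8 kHz

Highest-frequency component: 42.4 kHz.
Nyquist rate = 2 × 42.4 kHz = 84.8 kHz.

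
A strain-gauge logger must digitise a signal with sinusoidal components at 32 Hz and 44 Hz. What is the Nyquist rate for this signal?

88 Hz

Highest-frequency component: 44 Hz.
Nyquist rate = 2 × 44 Hz = 88 Hz.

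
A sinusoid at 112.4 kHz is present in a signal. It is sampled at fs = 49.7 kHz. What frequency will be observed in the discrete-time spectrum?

13 kHz

112.4 kHz mod fs = 13 kHz.
13 kHz ≤ fs/2 = 24.85 kHz, appears at 13 kHz.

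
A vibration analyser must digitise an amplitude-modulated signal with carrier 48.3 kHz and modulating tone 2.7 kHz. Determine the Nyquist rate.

AM sidebands sit at fc ± fm = 45.6 kHz and 51 kHz.
Highest-frequency component: 51 kHz.
Nyquist rate = 2 × 51 kHz = 102 kHz.

102 kHz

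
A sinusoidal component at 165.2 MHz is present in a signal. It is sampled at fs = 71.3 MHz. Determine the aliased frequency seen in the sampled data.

22.6 MHz

165.2 MHz mod fs = 22.6 MHz.
22.6 MHz ≤ fs/2 = 35.65 MHz, appears at 22.6 MHz.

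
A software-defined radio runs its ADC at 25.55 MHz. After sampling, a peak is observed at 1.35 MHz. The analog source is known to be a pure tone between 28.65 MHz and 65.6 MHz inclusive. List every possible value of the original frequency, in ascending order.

49.75 MHz, 52.45 MHz

Frequencies that alias to 1.35 MHz are k·fs ± 1.35 MHz for integer k ≥ 0.
k=0: 1.35 MHz.
k=1: 24.2 MHz, 26.9 MHz.
k=2: 49.75 MHz, 52.45 MHz.
k=3: 75.3 MHz, 78 MHz.
Within [28.65 MHz, 65.6 MHz]: 49.75 MHz, 52.45 MHz.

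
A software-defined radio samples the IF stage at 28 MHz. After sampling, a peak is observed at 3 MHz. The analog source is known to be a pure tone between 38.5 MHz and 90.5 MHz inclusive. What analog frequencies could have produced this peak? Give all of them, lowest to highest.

Frequencies that alias to 3 MHz are k·fs ± 3 MHz for integer k ≥ 0.
k=0: 3 MHz.
k=1: 25 MHz, 31 MHz.
k=2: 53 MHz, 59 MHz.
k=3: 81 MHz, 87 MHz.
k=4: 109 MHz, 115 MHz.
Within [38.5 MHz, 90.5 MHz]: 53 MHz, 59 MHz, 81 MHz, 87 MHz.

53 MHz, 59 MHz, 81 MHz, 87 MHz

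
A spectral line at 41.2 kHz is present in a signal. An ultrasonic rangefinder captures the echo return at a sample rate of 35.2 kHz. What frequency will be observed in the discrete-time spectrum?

6 kHz

41.2 kHz mod fs = 6 kHz.
6 kHz ≤ fs/2 = 17.6 kHz, appears at 6 kHz.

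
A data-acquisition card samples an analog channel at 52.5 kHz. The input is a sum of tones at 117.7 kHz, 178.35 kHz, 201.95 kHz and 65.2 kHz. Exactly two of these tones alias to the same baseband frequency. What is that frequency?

12.7 kHz

fs/2 = 26.25 kHz.
117.7 kHz mod fs = 12.7 kHz.
12.7 kHz ≤ fs/2 = 26.25 kHz, appears at 12.7 kHz.
178.35 kHz mod fs = 20.85 kHz.
20.85 kHz ≤ fs/2 = 26.25 kHz, appears at 20.85 kHz.
201.95 kHz mod fs = 44.45 kHz.
44.45 kHz > fs/2 = 26.25 kHz, folds to fs − 44.45 kHz = 8.05 kHz.
65.2 kHz mod fs = 12.7 kHz.
12.7 kHz ≤ fs/2 = 26.25 kHz, appears at 12.7 kHz.
65.2 kHz and 117.7 kHz both map to 12.7 kHz.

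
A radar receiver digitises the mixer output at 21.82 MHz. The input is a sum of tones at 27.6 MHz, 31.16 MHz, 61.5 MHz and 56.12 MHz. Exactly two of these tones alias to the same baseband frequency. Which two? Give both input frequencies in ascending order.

31.16 MHz, 56.12 MHz

fs/2 = 10.91 MHz.
27.6 MHz mod fs = 5.78 MHz.
5.78 MHz ≤ fs/2 = 10.91 MHz, appears at 5.78 MHz.
31.16 MHz mod fs = 9.34 MHz.
9.34 MHz ≤ fs/2 = 10.91 MHz, appears at 9.34 MHz.
61.5 MHz mod fs = 17.86 MHz.
17.86 MHz > fs/2 = 10.91 MHz, folds to fs − 17.86 MHz = 3.96 MHz.
56.12 MHz mod fs = 12.48 MHz.
12.48 MHz > fs/2 = 10.91 MHz, folds to fs − 12.48 MHz = 9.34 MHz.
31.16 MHz and 56.12 MHz both map to 9.34 MHz.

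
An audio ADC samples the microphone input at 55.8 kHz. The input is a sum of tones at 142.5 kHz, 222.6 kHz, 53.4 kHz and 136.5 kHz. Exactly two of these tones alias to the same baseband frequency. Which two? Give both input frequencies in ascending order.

136.5 kHz, 142.5 kHz

fs/2 = 27.9 kHz.
142.5 kHz mod fs = 30.9 kHz.
30.9 kHz > fs/2 = 27.9 kHz, folds to fs − 30.9 kHz = 24.9 kHz.
222.6 kHz mod fs = 55.2 kHz.
55.2 kHz > fs/2 = 27.9 kHz, folds to fs − 55.2 kHz = 0.6 kHz.
53.4 kHz > fs/2 = 27.9 kHz, folds to fs − 53.4 kHz = 2.4 kHz.
136.5 kHz mod fs = 24.9 kHz.
24.9 kHz ≤ fs/2 = 27.9 kHz, appears at 24.9 kHz.
136.5 kHz and 142.5 kHz both map to 24.9 kHz.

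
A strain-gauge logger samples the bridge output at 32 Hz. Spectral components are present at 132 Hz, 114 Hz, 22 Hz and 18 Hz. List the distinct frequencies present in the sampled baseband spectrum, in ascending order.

fs/2 = 16 Hz.
132 Hz mod fs = 4 Hz.
4 Hz ≤ fs/2 = 16 Hz, appears at 4 Hz.
114 Hz mod fs = 18 Hz.
18 Hz > fs/2 = 16 Hz, folds to fs − 18 Hz = 14 Hz.
22 Hz > fs/2 = 16 Hz, folds to fs − 22 Hz = 10 Hz.
18 Hz > fs/2 = 16 Hz, folds to fs − 18 Hz = 14 Hz.
Distinct values: {4 Hz, 10 Hz, 14 Hz}.

4 Hz, 10 Hz, 14 Hz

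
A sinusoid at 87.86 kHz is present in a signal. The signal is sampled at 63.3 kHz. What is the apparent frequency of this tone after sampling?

87.86 kHz mod fs = 24.56 kHz.
24.56 kHz ≤ fs/2 = 31.65 kHz, appears at 24.56 kHz.

24.56 kHz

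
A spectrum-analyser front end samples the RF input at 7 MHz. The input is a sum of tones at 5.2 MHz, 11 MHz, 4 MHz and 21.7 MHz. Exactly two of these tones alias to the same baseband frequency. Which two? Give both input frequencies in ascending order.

4 MHz, 11 MHz

fs/2 = 3.5 MHz.
5.2 MHz > fs/2 = 3.5 MHz, folds to fs − 5.2 MHz = 1.8 MHz.
11 MHz mod fs = 4 MHz.
4 MHz > fs/2 = 3.5 MHz, folds to fs − 4 MHz = 3 MHz.
4 MHz > fs/2 = 3.5 MHz, folds to fs − 4 MHz = 3 MHz.
21.7 MHz mod fs = 0.7 MHz.
0.7 MHz ≤ fs/2 = 3.5 MHz, appears at 0.7 MHz.
4 MHz and 11 MHz both map to 3 MHz.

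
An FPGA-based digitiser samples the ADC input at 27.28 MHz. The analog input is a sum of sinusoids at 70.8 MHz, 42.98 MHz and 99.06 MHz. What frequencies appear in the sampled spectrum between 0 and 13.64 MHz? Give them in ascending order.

fs/2 = 13.64 MHz.
70.8 MHz mod fs = 16.24 MHz.
16.24 MHz > fs/2 = 13.64 MHz, folds to fs − 16.24 MHz = 11.04 MHz.
42.98 MHz mod fs = 15.7 MHz.
15.7 MHz > fs/2 = 13.64 MHz, folds to fs − 15.7 MHz = 11.58 MHz.
99.06 MHz mod fs = 17.22 MHz.
17.22 MHz > fs/2 = 13.64 MHz, folds to fs − 17.22 MHz = 10.06 MHz.
Distinct values: {10.06 MHz, 11.04 MHz, 11.58 MHz}.

10.06 MHz, 11.04 MHz, 11.58 MHz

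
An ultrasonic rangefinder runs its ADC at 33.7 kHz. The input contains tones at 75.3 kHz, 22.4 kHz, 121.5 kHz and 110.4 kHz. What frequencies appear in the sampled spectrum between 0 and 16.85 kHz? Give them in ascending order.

fs/2 = 16.85 kHz.
75.3 kHz mod fs = 7.9 kHz.
7.9 kHz ≤ fs/2 = 16.85 kHz, appears at 7.9 kHz.
22.4 kHz > fs/2 = 16.85 kHz, folds to fs − 22.4 kHz = 11.3 kHz.
121.5 kHz mod fs = 20.4 kHz.
20.4 kHz > fs/2 = 16.85 kHz, folds to fs − 20.4 kHz = 13.3 kHz.
110.4 kHz mod fs = 9.3 kHz.
9.3 kHz ≤ fs/2 = 16.85 kHz, appears at 9.3 kHz.
Distinct values: {7.9 kHz, 9.3 kHz, 11.3 kHz, 13.3 kHz}.

7.9 kHz, 9.3 kHz, 11.3 kHz, 13.3 kHz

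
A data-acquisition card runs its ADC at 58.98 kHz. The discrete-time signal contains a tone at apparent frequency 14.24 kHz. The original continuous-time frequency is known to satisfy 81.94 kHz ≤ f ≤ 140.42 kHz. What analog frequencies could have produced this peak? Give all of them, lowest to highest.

Frequencies that alias to 14.24 kHz are k·fs ± 14.24 kHz for integer k ≥ 0.
k=0: 14.24 kHz.
k=1: 44.74 kHz, 73.22 kHz.
k=2: 103.72 kHz, 132.2 kHz.
k=3: 162.7 kHz, 191.18 kHz.
Within [81.94 kHz, 140.42 kHz]: 103.72 kHz, 132.2 kHz.

103.72 kHz, 132.2 kHz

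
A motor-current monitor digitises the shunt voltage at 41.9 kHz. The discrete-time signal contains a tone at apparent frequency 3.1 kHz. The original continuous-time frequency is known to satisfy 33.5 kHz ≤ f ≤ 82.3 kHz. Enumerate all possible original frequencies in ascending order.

38.8 kHz, 45 kHz, 80.7 kHz

Frequencies that alias to 3.1 kHz are k·fs ± 3.1 kHz for integer k ≥ 0.
k=0: 3.1 kHz.
k=1: 38.8 kHz, 45 kHz.
k=2: 80.7 kHz, 86.9 kHz.
k=3: 122.6 kHz, 128.8 kHz.
Within [33.5 kHz, 82.3 kHz]: 38.8 kHz, 45 kHz, 80.7 kHz.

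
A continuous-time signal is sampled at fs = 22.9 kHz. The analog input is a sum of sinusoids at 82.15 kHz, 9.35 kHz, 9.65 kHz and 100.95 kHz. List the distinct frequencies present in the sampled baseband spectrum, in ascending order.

fs/2 = 11.45 kHz.
82.15 kHz mod fs = 13.45 kHz.
13.45 kHz > fs/2 = 11.45 kHz, folds to fs − 13.45 kHz = 9.45 kHz.
9.35 kHz ≤ fs/2 = 11.45 kHz, passes unchanged.
9.65 kHz ≤ fs/2 = 11.45 kHz, passes unchanged.
100.95 kHz mod fs = 9.35 kHz.
9.35 kHz ≤ fs/2 = 11.45 kHz, appears at 9.35 kHz.
Distinct values: {9.35 kHz, 9.45 kHz, 9.65 kHz}.

9.35 kHz, 9.45 kHz, 9.65 kHz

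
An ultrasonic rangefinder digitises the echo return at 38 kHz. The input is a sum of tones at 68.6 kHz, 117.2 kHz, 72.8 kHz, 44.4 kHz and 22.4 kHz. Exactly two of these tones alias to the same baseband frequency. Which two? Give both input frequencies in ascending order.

72.8 kHz, 117.2 kHz

fs/2 = 19 kHz.
68.6 kHz mod fs = 30.6 kHz.
30.6 kHz > fs/2 = 19 kHz, folds to fs − 30.6 kHz = 7.4 kHz.
117.2 kHz mod fs = 3.2 kHz.
3.2 kHz ≤ fs/2 = 19 kHz, appears at 3.2 kHz.
72.8 kHz mod fs = 34.8 kHz.
34.8 kHz > fs/2 = 19 kHz, folds to fs − 34.8 kHz = 3.2 kHz.
44.4 kHz mod fs = 6.4 kHz.
6.4 kHz ≤ fs/2 = 19 kHz, appears at 6.4 kHz.
22.4 kHz > fs/2 = 19 kHz, folds to fs − 22.4 kHz = 15.6 kHz.
72.8 kHz and 117.2 kHz both map to 3.2 kHz.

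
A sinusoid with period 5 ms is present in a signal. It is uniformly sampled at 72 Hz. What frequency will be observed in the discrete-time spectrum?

16 Hz

T = 5 ms → f = 1/T = 200 Hz.
200 Hz mod fs = 56 Hz.
56 Hz > fs/2 = 36 Hz, folds to fs − 56 Hz = 16 Hz.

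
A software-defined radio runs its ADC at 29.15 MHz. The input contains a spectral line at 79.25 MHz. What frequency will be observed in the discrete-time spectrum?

79.25 MHz mod fs = 20.95 MHz.
20.95 MHz > fs/2 = 14.575 MHz, folds to fs − 20.95 MHz = 8.2 MHz.

8.2 MHz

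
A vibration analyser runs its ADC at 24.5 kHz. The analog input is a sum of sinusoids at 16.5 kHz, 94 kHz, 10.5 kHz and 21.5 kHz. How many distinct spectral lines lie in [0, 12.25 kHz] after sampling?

fs/2 = 12.25 kHz.
16.5 kHz > fs/2 = 12.25 kHz, folds to fs − 16.5 kHz = 8 kHz.
94 kHz mod fs = 20.5 kHz.
20.5 kHz > fs/2 = 12.25 kHz, folds to fs − 20.5 kHz = 4 kHz.
10.5 kHz ≤ fs/2 = 12.25 kHz, passes unchanged.
21.5 kHz > fs/2 = 12.25 kHz, folds to fs − 21.5 kHz = 3 kHz.
Distinct values: {3 kHz, 4 kHz, 8 kHz, 10.5 kHz} → 4.

4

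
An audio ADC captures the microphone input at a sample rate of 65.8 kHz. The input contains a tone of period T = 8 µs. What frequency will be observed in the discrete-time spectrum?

T = 8 µs → f = 1/T = 125 kHz.
125 kHz mod fs = 59.2 kHz.
59.2 kHz > fs/2 = 32.9 kHz, folds to fs − 59.2 kHz = 6.6 kHz.

6.6 kHz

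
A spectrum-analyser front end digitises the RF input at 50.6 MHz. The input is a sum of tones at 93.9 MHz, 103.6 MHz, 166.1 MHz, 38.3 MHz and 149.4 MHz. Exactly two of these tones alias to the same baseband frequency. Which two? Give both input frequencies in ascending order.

fs/2 = 25.3 MHz.
93.9 MHz mod fs = 43.3 MHz.
43.3 MHz > fs/2 = 25.3 MHz, folds to fs − 43.3 MHz = 7.3 MHz.
103.6 MHz mod fs = 2.4 MHz.
2.4 MHz ≤ fs/2 = 25.3 MHz, appears at 2.4 MHz.
166.1 MHz mod fs = 14.3 MHz.
14.3 MHz ≤ fs/2 = 25.3 MHz, appears at 14.3 MHz.
38.3 MHz > fs/2 = 25.3 MHz, folds to fs − 38.3 MHz = 12.3 MHz.
149.4 MHz mod fs = 48.2 MHz.
48.2 MHz > fs/2 = 25.3 MHz, folds to fs − 48.2 MHz = 2.4 MHz.
103.6 MHz and 149.4 MHz both map to 2.4 MHz.

103.6 MHz, 149.4 MHz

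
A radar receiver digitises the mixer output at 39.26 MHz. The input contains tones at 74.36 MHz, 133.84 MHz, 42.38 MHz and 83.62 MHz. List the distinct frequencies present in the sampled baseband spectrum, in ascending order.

3.12 MHz, 4.16 MHz, 5.1 MHz, 16.06 MHz

fs/2 = 19.63 MHz.
74.36 MHz mod fs = 35.1 MHz.
35.1 MHz > fs/2 = 19.63 MHz, folds to fs − 35.1 MHz = 4.16 MHz.
133.84 MHz mod fs = 16.06 MHz.
16.06 MHz ≤ fs/2 = 19.63 MHz, appears at 16.06 MHz.
42.38 MHz mod fs = 3.12 MHz.
3.12 MHz ≤ fs/2 = 19.63 MHz, appears at 3.12 MHz.
83.62 MHz mod fs = 5.1 MHz.
5.1 MHz ≤ fs/2 = 19.63 MHz, appears at 5.1 MHz.
Distinct values: {3.12 MHz, 4.16 MHz, 5.1 MHz, 16.06 MHz}.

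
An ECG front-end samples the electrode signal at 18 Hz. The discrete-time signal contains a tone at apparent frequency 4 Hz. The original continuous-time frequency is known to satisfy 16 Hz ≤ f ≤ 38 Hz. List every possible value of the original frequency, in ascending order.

Frequencies that alias to 4 Hz are k·fs ± 4 Hz for integer k ≥ 0.
k=0: 4 Hz.
k=1: 14 Hz, 22 Hz.
k=2: 32 Hz, 40 Hz.
k=3: 50 Hz, 58 Hz.
Within [16 Hz, 38 Hz]: 22 Hz, 32 Hz.

22 Hz, 32 Hz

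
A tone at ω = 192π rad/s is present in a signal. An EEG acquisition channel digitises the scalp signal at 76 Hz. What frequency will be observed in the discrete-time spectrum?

ω = 192π rad/s → f = ω/(2π) = 96 Hz.
96 Hz mod fs = 20 Hz.
20 Hz ≤ fs/2 = 38 Hz, appears at 20 Hz.

20 Hz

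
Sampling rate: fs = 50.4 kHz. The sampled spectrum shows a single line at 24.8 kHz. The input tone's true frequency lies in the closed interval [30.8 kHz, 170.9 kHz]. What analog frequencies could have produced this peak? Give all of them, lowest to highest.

75.2 kHz, 76 kHz, 125.6 kHz, 126.4 kHz

Frequencies that alias to 24.8 kHz are k·fs ± 24.8 kHz for integer k ≥ 0.
k=0: 24.8 kHz.
k=1: 25.6 kHz, 75.2 kHz.
k=2: 76 kHz, 125.6 kHz.
k=3: 126.4 kHz, 176 kHz.
k=4: 176.8 kHz, 226.4 kHz.
Within [30.8 kHz, 170.9 kHz]: 75.2 kHz, 76 kHz, 125.6 kHz, 126.4 kHz.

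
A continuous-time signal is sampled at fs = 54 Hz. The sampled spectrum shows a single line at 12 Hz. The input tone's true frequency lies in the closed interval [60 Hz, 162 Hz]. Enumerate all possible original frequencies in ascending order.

66 Hz, 96 Hz, 120 Hz, 150 Hz

Frequencies that alias to 12 Hz are k·fs ± 12 Hz for integer k ≥ 0.
k=0: 12 Hz.
k=1: 42 Hz, 66 Hz.
k=2: 96 Hz, 120 Hz.
k=3: 150 Hz, 174 Hz.
k=4: 204 Hz, 228 Hz.
Within [60 Hz, 162 Hz]: 66 Hz, 96 Hz, 120 Hz, 150 Hz.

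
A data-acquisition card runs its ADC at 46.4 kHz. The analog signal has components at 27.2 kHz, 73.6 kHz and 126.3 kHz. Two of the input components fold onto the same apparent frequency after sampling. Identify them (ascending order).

27.2 kHz, 73.6 kHz

fs/2 = 23.2 kHz.
27.2 kHz > fs/2 = 23.2 kHz, folds to fs − 27.2 kHz = 19.2 kHz.
73.6 kHz mod fs = 27.2 kHz.
27.2 kHz > fs/2 = 23.2 kHz, folds to fs − 27.2 kHz = 19.2 kHz.
126.3 kHz mod fs = 33.5 kHz.
33.5 kHz > fs/2 = 23.2 kHz, folds to fs − 33.5 kHz = 12.9 kHz.
27.2 kHz and 73.6 kHz both map to 19.2 kHz.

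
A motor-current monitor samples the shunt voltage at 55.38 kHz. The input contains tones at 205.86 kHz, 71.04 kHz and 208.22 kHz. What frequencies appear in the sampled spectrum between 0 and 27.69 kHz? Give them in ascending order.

13.3 kHz, 15.66 kHz

fs/2 = 27.69 kHz.
205.86 kHz mod fs = 39.72 kHz.
39.72 kHz > fs/2 = 27.69 kHz, folds to fs − 39.72 kHz = 15.66 kHz.
71.04 kHz mod fs = 15.66 kHz.
15.66 kHz ≤ fs/2 = 27.69 kHz, appears at 15.66 kHz.
208.22 kHz mod fs = 42.08 kHz.
42.08 kHz > fs/2 = 27.69 kHz, folds to fs − 42.08 kHz = 13.3 kHz.
Distinct values: {13.3 kHz, 15.66 kHz}.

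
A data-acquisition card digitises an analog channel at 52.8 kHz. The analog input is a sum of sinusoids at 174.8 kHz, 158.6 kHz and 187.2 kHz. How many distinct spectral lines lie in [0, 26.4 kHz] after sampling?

fs/2 = 26.4 kHz.
174.8 kHz mod fs = 16.4 kHz.
16.4 kHz ≤ fs/2 = 26.4 kHz, appears at 16.4 kHz.
158.6 kHz mod fs = 0.2 kHz.
0.2 kHz ≤ fs/2 = 26.4 kHz, appears at 0.2 kHz.
187.2 kHz mod fs = 28.8 kHz.
28.8 kHz > fs/2 = 26.4 kHz, folds to fs − 28.8 kHz = 24 kHz.
Distinct values: {0.2 kHz, 16.4 kHz, 24 kHz} → 3.

3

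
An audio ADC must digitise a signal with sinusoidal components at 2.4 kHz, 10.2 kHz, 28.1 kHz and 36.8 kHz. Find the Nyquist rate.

Highest-frequency component: 36.8 kHz.
Nyquist rate = 2 × 36.8 kHz = 73.6 kHz.

73.6 kHz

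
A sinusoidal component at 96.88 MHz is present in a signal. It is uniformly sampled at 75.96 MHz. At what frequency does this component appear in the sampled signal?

20.92 MHz

96.88 MHz mod fs = 20.92 MHz.
20.92 MHz ≤ fs/2 = 37.98 MHz, appears at 20.92 MHz.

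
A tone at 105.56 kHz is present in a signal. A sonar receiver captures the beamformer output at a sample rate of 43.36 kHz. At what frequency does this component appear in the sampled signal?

18.84 kHz

105.56 kHz mod fs = 18.84 kHz.
18.84 kHz ≤ fs/2 = 21.68 kHz, appears at 18.84 kHz.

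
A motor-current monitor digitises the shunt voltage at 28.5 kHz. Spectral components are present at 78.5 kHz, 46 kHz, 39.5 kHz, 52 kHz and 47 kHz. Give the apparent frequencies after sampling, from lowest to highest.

5 kHz, 7 kHz, 10 kHz, 11 kHz

fs/2 = 14.25 kHz.
78.5 kHz mod fs = 21.5 kHz.
21.5 kHz > fs/2 = 14.25 kHz, folds to fs − 21.5 kHz = 7 kHz.
46 kHz mod fs = 17.5 kHz.
17.5 kHz > fs/2 = 14.25 kHz, folds to fs − 17.5 kHz = 11 kHz.
39.5 kHz mod fs = 11 kHz.
11 kHz ≤ fs/2 = 14.25 kHz, appears at 11 kHz.
52 kHz mod fs = 23.5 kHz.
23.5 kHz > fs/2 = 14.25 kHz, folds to fs − 23.5 kHz = 5 kHz.
47 kHz mod fs = 18.5 kHz.
18.5 kHz > fs/2 = 14.25 kHz, folds to fs − 18.5 kHz = 10 kHz.
Distinct values: {5 kHz, 7 kHz, 10 kHz, 11 kHz}.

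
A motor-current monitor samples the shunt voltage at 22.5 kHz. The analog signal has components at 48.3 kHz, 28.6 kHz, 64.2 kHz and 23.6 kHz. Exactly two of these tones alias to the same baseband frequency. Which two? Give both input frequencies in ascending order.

48.3 kHz, 64.2 kHz

fs/2 = 11.25 kHz.
48.3 kHz mod fs = 3.3 kHz.
3.3 kHz ≤ fs/2 = 11.25 kHz, appears at 3.3 kHz.
28.6 kHz mod fs = 6.1 kHz.
6.1 kHz ≤ fs/2 = 11.25 kHz, appears at 6.1 kHz.
64.2 kHz mod fs = 19.2 kHz.
19.2 kHz > fs/2 = 11.25 kHz, folds to fs − 19.2 kHz = 3.3 kHz.
23.6 kHz mod fs = 1.1 kHz.
1.1 kHz ≤ fs/2 = 11.25 kHz, appears at 1.1 kHz.
48.3 kHz and 64.2 kHz both map to 3.3 kHz.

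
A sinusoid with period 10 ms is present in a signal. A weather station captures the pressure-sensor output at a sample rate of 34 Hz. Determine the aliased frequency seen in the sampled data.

2 Hz

T = 10 ms → f = 1/T = 100 Hz.
100 Hz mod fs = 32 Hz.
32 Hz > fs/2 = 17 Hz, folds to fs − 32 Hz = 2 Hz.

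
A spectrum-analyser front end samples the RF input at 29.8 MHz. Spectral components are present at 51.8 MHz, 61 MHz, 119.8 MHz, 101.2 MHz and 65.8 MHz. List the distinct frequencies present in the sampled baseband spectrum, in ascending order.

0.6 MHz, 1.4 MHz, 6.2 MHz, 7.8 MHz, 11.8 MHz

fs/2 = 14.9 MHz.
51.8 MHz mod fs = 22 MHz.
22 MHz > fs/2 = 14.9 MHz, folds to fs − 22 MHz = 7.8 MHz.
61 MHz mod fs = 1.4 MHz.
1.4 MHz ≤ fs/2 = 14.9 MHz, appears at 1.4 MHz.
119.8 MHz mod fs = 0.6 MHz.
0.6 MHz ≤ fs/2 = 14.9 MHz, appears at 0.6 MHz.
101.2 MHz mod fs = 11.8 MHz.
11.8 MHz ≤ fs/2 = 14.9 MHz, appears at 11.8 MHz.
65.8 MHz mod fs = 6.2 MHz.
6.2 MHz ≤ fs/2 = 14.9 MHz, appears at 6.2 MHz.
Distinct values: {0.6 MHz, 1.4 MHz, 6.2 MHz, 7.8 MHz, 11.8 MHz}.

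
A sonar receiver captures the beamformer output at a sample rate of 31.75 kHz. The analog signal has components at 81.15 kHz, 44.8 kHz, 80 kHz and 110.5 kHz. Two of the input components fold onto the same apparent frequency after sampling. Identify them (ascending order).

fs/2 = 15.875 kHz.
81.15 kHz mod fs = 17.65 kHz.
17.65 kHz > fs/2 = 15.875 kHz, folds to fs − 17.65 kHz = 14.1 kHz.
44.8 kHz mod fs = 13.05 kHz.
13.05 kHz ≤ fs/2 = 15.875 kHz, appears at 13.05 kHz.
80 kHz mod fs = 16.5 kHz.
16.5 kHz > fs/2 = 15.875 kHz, folds to fs − 16.5 kHz = 15.25 kHz.
110.5 kHz mod fs = 15.25 kHz.
15.25 kHz ≤ fs/2 = 15.875 kHz, appears at 15.25 kHz.
80 kHz and 110.5 kHz both map to 15.25 kHz.

80 kHz, 110.5 kHz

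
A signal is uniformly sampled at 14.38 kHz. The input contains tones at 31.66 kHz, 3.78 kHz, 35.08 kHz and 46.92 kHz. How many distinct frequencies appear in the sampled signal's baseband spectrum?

3

fs/2 = 7.19 kHz.
31.66 kHz mod fs = 2.9 kHz.
2.9 kHz ≤ fs/2 = 7.19 kHz, appears at 2.9 kHz.
3.78 kHz ≤ fs/2 = 7.19 kHz, passes unchanged.
35.08 kHz mod fs = 6.32 kHz.
6.32 kHz ≤ fs/2 = 7.19 kHz, appears at 6.32 kHz.
46.92 kHz mod fs = 3.78 kHz.
3.78 kHz ≤ fs/2 = 7.19 kHz, appears at 3.78 kHz.
Distinct values: {2.9 kHz, 3.78 kHz, 6.32 kHz} → 3.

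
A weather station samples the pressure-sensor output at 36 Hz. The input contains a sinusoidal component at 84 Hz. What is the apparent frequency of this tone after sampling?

84 Hz mod fs = 12 Hz.
12 Hz ≤ fs/2 = 18 Hz, appears at 12 Hz.

12 Hz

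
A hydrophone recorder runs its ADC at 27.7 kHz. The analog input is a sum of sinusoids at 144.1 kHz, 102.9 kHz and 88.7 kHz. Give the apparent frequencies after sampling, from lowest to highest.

fs/2 = 13.85 kHz.
144.1 kHz mod fs = 5.6 kHz.
5.6 kHz ≤ fs/2 = 13.85 kHz, appears at 5.6 kHz.
102.9 kHz mod fs = 19.8 kHz.
19.8 kHz > fs/2 = 13.85 kHz, folds to fs − 19.8 kHz = 7.9 kHz.
88.7 kHz mod fs = 5.6 kHz.
5.6 kHz ≤ fs/2 = 13.85 kHz, appears at 5.6 kHz.
Distinct values: {5.6 kHz, 7.9 kHz}.

5.6 kHz, 7.9 kHz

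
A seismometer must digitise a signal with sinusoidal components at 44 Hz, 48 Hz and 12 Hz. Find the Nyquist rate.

Highest-frequency component: 48 Hz.
Nyquist rate = 2 × 48 Hz = 96 Hz.

96 Hz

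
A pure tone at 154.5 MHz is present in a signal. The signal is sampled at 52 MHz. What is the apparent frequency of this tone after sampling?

154.5 MHz mod fs = 50.5 MHz.
50.5 MHz > fs/2 = 26 MHz, folds to fs − 50.5 MHz = 1.5 MHz.

1.5 MHz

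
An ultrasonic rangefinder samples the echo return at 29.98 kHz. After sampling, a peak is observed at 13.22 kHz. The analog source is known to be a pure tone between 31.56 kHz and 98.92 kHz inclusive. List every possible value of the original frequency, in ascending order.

Frequencies that alias to 13.22 kHz are k·fs ± 13.22 kHz for integer k ≥ 0.
k=0: 13.22 kHz.
k=1: 16.76 kHz, 43.2 kHz.
k=2: 46.74 kHz, 73.18 kHz.
k=3: 76.72 kHz, 103.16 kHz.
k=4: 106.7 kHz, 133.14 kHz.
Within [31.56 kHz, 98.92 kHz]: 43.2 kHz, 46.74 kHz, 73.18 kHz, 76.72 kHz.

43.2 kHz, 46.74 kHz, 73.18 kHz, 76.72 kHz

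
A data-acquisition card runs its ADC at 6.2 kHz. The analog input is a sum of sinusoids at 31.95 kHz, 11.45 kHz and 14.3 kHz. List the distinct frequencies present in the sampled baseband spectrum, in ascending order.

0.95 kHz, 1.9 kHz

fs/2 = 3.1 kHz.
31.95 kHz mod fs = 0.95 kHz.
0.95 kHz ≤ fs/2 = 3.1 kHz, appears at 0.95 kHz.
11.45 kHz mod fs = 5.25 kHz.
5.25 kHz > fs/2 = 3.1 kHz, folds to fs − 5.25 kHz = 0.95 kHz.
14.3 kHz mod fs = 1.9 kHz.
1.9 kHz ≤ fs/2 = 3.1 kHz, appears at 1.9 kHz.
Distinct values: {0.95 kHz, 1.9 kHz}.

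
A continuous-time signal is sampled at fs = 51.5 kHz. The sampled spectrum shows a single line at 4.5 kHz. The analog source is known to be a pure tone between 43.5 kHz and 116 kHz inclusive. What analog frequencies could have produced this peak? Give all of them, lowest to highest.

47 kHz, 56 kHz, 98.5 kHz, 107.5 kHz

Frequencies that alias to 4.5 kHz are k·fs ± 4.5 kHz for integer k ≥ 0.
k=0: 4.5 kHz.
k=1: 47 kHz, 56 kHz.
k=2: 98.5 kHz, 107.5 kHz.
k=3: 150 kHz, 159 kHz.
Within [43.5 kHz, 116 kHz]: 47 kHz, 56 kHz, 98.5 kHz, 107.5 kHz.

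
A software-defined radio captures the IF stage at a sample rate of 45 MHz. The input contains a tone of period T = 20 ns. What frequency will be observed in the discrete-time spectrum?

T = 20 ns → f = 1/T = 50 MHz.
50 MHz mod fs = 5 MHz.
5 MHz ≤ fs/2 = 22.5 MHz, appears at 5 MHz.

5 MHz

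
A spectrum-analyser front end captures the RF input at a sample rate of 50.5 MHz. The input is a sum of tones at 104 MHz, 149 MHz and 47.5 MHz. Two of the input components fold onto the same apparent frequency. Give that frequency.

fs/2 = 25.25 MHz.
104 MHz mod fs = 3 MHz.
3 MHz ≤ fs/2 = 25.25 MHz, appears at 3 MHz.
149 MHz mod fs = 48 MHz.
48 MHz > fs/2 = 25.25 MHz, folds to fs − 48 MHz = 2.5 MHz.
47.5 MHz > fs/2 = 25.25 MHz, folds to fs − 47.5 MHz = 3 MHz.
47.5 MHz and 104 MHz both map to 3 MHz.

3 MHz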